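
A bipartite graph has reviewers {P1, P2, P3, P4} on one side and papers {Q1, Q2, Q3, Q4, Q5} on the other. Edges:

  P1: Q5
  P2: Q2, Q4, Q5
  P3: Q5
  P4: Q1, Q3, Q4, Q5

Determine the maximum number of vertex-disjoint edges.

Unit-capacity flow: source→left, listed edges, right→sink; max matching = max flow.
Augmenting path P1→Q5 (+1); matched 1.
Augmenting path P2→Q2 (+1); matched 2.
Augmenting path P4→Q1 (+1); matched 3.
No augmenting path remains; maximum matching = 3.
König certificate: {P2, P4, Q5} is a vertex cover of size 3 (every listed pair touches it), so no matching can be larger.

3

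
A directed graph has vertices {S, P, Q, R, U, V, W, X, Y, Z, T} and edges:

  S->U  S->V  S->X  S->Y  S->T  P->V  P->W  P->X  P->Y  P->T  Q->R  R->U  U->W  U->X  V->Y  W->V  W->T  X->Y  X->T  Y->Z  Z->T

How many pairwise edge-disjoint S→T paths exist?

4

Assign every edge capacity 1; by Menger, the answer equals the max flow.
Path S→T (+1); total 1.
Path S→X→T (+1); total 2.
Path S→U→W→T (+1); total 3.
Path S→Y→Z→T (+1); total 4.
No residual S→T path; max flow = 4.
Certifying cut of size 4: {S→T, S→U, S→X, Y→Z}.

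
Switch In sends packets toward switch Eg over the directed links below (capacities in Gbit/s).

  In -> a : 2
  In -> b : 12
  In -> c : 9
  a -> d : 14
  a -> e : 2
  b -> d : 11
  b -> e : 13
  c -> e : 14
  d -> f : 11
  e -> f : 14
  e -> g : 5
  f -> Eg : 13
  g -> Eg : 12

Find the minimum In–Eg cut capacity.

18

Augment In→a→d→f→Eg: bottleneck 2, flow now 2.
Augment In→b→d→f→Eg: bottleneck 9, flow now 11.
Augment In→b→e→f→Eg: bottleneck 2, flow now 13.
Augment In→b→e→g→Eg: bottleneck 1, flow now 14.
Augment In→c→e→g→Eg: bottleneck 4, flow now 18.
No augmenting path remains; maximum flow = 18.
By max-flow min-cut, the minimum cut capacity equals the max flow.
In the residual graph, reachable from In: {In, a, b, c, d, e, f}.
Min-cut edges: e→g (5), f→Eg (13); capacity 5 + 13 = 18.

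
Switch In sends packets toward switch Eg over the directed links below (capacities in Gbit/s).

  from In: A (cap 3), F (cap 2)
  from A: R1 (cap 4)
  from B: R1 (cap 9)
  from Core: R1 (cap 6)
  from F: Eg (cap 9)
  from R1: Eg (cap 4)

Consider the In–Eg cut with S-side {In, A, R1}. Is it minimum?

No — its capacity is 6, but the minimum cut has capacity 5.

Given cut capacity: 2 + 4 = 6.
Augment In→F→Eg: bottleneck 2, flow now 2.
Augment In→A→R1→Eg: bottleneck 3, flow now 5.
No augmenting path remains; maximum flow = 5.
In the residual graph, reachable from In: {In}.
Min-cut edges: In→A (3), In→F (2); capacity 3 + 2 = 5.
Cut capacity 6 exceeds the max flow 5, so it is not minimum.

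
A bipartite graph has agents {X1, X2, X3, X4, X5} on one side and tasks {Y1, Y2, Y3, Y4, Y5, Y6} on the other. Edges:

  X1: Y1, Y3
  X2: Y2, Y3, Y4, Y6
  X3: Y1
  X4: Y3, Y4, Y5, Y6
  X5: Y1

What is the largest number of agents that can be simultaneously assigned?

Unit-capacity flow: source→left, listed edges, right→sink; max matching = max flow.
Augmenting path X1→Y1 (+1); matched 1.
Augmenting path X2→Y2 (+1); matched 2.
Augmenting path X4→Y3 (+1); matched 3.
Augmenting path X3→Y1→X1→Y3→X4→Y4 (+1); matched 4.
No augmenting path remains; maximum matching = 4.
König certificate: {X1, X2, X4, Y1} is a vertex cover of size 4 (every listed pair touches it), so no matching can be larger.

4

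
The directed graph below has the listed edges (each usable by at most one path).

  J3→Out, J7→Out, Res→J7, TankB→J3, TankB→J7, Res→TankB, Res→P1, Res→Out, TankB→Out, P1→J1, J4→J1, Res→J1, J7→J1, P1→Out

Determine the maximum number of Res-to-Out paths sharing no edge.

Assign every edge capacity 1; by Menger, the answer equals the max flow.
Path Res→Out (+1); total 1.
Path Res→P1→Out (+1); total 2.
Path Res→TankB→Out (+1); total 3.
Path Res→J7→Out (+1); total 4.
No residual Res→Out path; max flow = 4.
Certifying cut of size 4: {Res→J7, Res→Out, Res→P1, Res→TankB}.

4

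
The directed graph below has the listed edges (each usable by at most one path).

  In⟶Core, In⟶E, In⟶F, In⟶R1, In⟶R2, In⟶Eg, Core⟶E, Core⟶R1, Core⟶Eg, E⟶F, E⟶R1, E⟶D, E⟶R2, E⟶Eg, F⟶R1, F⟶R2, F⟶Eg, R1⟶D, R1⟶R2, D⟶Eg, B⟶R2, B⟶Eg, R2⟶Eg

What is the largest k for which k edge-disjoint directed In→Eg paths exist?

6

Assign every edge capacity 1; by Menger, the answer equals the max flow.
Path In→Eg (+1); total 1.
Path In→Core→Eg (+1); total 2.
Path In→E→Eg (+1); total 3.
Path In→F→Eg (+1); total 4.
Path In→R2→Eg (+1); total 5.
Path In→R1→D→Eg (+1); total 6.
No residual In→Eg path; max flow = 6.
Certifying cut of size 6: {In→Core, In→E, In→Eg, In→F, In→R1, In→R2}.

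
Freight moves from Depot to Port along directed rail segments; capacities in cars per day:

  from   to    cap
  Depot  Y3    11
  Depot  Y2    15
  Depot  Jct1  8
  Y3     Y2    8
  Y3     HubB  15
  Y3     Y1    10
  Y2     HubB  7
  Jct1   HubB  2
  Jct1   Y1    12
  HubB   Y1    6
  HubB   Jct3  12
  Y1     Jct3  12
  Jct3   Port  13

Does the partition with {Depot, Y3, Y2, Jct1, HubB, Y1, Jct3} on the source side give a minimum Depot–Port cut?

Given cut capacity: 13 = 13.
Augment Depot→Y3→HubB→Jct3→Port: bottleneck 11, flow now 11.
Augment Depot→Y2→HubB→Jct3→Port: bottleneck 1, flow now 12.
Augment Depot→Jct1→Y1→Jct3→Port: bottleneck 1, flow now 13.
No augmenting path remains; maximum flow = 13.
Cut capacity 13 equals the max flow, so it is a minimum cut.

Yes — it is a minimum cut (capacity 13).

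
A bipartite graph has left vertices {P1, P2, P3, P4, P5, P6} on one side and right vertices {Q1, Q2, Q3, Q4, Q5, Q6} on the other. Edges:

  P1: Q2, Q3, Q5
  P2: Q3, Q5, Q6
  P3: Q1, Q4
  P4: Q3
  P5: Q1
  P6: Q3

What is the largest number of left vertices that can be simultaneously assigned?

5

Unit-capacity flow: source→left, listed edges, right→sink; max matching = max flow.
Augmenting path P1→Q2 (+1); matched 1.
Augmenting path P2→Q3 (+1); matched 2.
Augmenting path P3→Q1 (+1); matched 3.
Augmenting path P4→Q3→P2→Q5 (+1); matched 4.
Augmenting path P5→Q1→P3→Q4 (+1); matched 5.
No augmenting path remains; maximum matching = 5.
König certificate: {P1, P2, P3, P5, Q3} is a vertex cover of size 5 (every listed pair touches it), so no matching can be larger.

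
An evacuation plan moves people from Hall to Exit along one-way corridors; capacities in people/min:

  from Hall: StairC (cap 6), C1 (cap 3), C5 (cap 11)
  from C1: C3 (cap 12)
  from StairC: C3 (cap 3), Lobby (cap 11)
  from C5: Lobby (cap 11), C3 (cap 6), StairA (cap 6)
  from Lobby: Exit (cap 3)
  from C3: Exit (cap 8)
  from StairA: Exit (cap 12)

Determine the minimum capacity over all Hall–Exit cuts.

Augment Hall→C1→C3→Exit: bottleneck 3, flow now 3.
Augment Hall→StairC→Lobby→Exit: bottleneck 3, flow now 6.
Augment Hall→StairC→C3→Exit: bottleneck 3, flow now 9.
Augment Hall→C5→C3→Exit: bottleneck 2, flow now 11.
Augment Hall→C5→StairA→Exit: bottleneck 6, flow now 17.
No augmenting path remains; maximum flow = 17.
By max-flow min-cut, the minimum cut capacity equals the max flow.
In the residual graph, reachable from Hall: {Hall, C1, StairC, C5, Lobby, C3}.
Min-cut edges: C5→StairA (6), Lobby→Exit (3), C3→Exit (8); capacity 6 + 3 + 8 = 17.

17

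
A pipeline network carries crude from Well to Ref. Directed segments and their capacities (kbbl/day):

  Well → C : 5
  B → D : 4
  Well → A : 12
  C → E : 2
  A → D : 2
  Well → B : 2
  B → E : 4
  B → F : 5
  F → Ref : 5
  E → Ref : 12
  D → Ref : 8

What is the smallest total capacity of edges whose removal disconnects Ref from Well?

6

Augment Well→A→D→Ref: bottleneck 2, flow now 2.
Augment Well→B→D→Ref: bottleneck 2, flow now 4.
Augment Well→C→E→Ref: bottleneck 2, flow now 6.
No augmenting path remains; maximum flow = 6.
By max-flow min-cut, the minimum cut capacity equals the max flow.
In the residual graph, reachable from Well: {Well, A, C}.
Min-cut edges: Well→B (2), A→D (2), C→E (2); capacity 2 + 2 + 2 = 6.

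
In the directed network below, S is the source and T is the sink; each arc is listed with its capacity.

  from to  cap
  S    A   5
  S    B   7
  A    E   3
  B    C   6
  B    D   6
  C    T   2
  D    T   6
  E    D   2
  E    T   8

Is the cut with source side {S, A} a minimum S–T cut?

Yes — it is a minimum cut (capacity 10).

Given cut capacity: 7 + 3 = 10.
Augment S→A→E→T: bottleneck 3, flow now 3.
Augment S→B→C→T: bottleneck 2, flow now 5.
Augment S→B→D→T: bottleneck 5, flow now 10.
No augmenting path remains; maximum flow = 10.
Cut capacity 10 equals the max flow, so it is a minimum cut.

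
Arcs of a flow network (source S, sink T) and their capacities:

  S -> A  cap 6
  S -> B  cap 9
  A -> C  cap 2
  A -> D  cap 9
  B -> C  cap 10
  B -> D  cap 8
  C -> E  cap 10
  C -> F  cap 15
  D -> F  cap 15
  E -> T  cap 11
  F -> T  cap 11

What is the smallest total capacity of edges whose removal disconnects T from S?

Augment S→A→C→E→T: bottleneck 2, flow now 2.
Augment S→A→D→F→T: bottleneck 4, flow now 6.
Augment S→B→C→E→T: bottleneck 8, flow now 14.
Augment S→B→C→F→T: bottleneck 1, flow now 15.
No augmenting path remains; maximum flow = 15.
By max-flow min-cut, the minimum cut capacity equals the max flow.
In the residual graph, reachable from S: {S}.
Min-cut edges: S→A (6), S→B (9); capacity 6 + 9 = 15.

15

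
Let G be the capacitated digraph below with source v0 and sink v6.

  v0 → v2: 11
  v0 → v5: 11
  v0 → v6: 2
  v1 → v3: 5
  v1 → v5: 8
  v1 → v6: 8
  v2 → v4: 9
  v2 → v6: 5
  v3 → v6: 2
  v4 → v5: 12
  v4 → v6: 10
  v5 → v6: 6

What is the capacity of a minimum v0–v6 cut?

19

Augment v0→v6: bottleneck 2, flow now 2.
Augment v0→v2→v6: bottleneck 5, flow now 7.
Augment v0→v5→v6: bottleneck 6, flow now 13.
Augment v0→v2→v4→v6: bottleneck 6, flow now 19.
No augmenting path remains; maximum flow = 19.
By max-flow min-cut, the minimum cut capacity equals the max flow.
In the residual graph, reachable from v0: {v0, v5}.
Min-cut edges: v0→v2 (11), v0→v6 (2), v5→v6 (6); capacity 11 + 2 + 6 = 19.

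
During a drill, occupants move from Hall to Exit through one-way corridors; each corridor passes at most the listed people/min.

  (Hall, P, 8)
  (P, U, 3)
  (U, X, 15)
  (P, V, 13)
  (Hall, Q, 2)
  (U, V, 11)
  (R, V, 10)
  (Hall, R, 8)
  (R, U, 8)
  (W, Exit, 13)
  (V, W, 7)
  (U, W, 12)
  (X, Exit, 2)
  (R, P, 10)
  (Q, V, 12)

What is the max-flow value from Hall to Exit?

15

Augment Hall→P→U→W→Exit: bottleneck 3, flow now 3.
Augment Hall→P→V→W→Exit: bottleneck 5, flow now 8.
Augment Hall→Q→V→W→Exit: bottleneck 2, flow now 10.
Augment Hall→R→U→W→Exit: bottleneck 3, flow now 13.
Augment Hall→R→U→X→Exit: bottleneck 2, flow now 15.
No augmenting path remains; maximum flow = 15.
In the residual graph, reachable from Hall: {Hall, P, Q, R, U, V, W, X}.
Min-cut edges: W→Exit (13), X→Exit (2); capacity 13 + 2 = 15.
This cut is saturated, so no flow can exceed 15.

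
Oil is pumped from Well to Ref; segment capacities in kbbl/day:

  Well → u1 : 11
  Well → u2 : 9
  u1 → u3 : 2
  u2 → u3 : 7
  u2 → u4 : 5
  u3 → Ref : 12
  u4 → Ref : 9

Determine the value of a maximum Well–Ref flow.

Augment Well→u1→u3→Ref: bottleneck 2, flow now 2.
Augment Well→u2→u3→Ref: bottleneck 7, flow now 9.
Augment Well→u2→u4→Ref: bottleneck 2, flow now 11.
No augmenting path remains; maximum flow = 11.
In the residual graph, reachable from Well: {Well, u1}.
Min-cut edges: Well→u2 (9), u1→u3 (2); capacity 9 + 2 = 11.
This cut is saturated, so no flow can exceed 11.

11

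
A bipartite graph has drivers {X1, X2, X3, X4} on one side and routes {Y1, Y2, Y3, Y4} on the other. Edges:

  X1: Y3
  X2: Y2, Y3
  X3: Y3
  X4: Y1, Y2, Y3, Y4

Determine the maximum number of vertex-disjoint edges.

3

Unit-capacity flow: source→left, listed edges, right→sink; max matching = max flow.
Augmenting path X1→Y3 (+1); matched 1.
Augmenting path X2→Y2 (+1); matched 2.
Augmenting path X4→Y1 (+1); matched 3.
No augmenting path remains; maximum matching = 3.
König certificate: {X2, X4, Y3} is a vertex cover of size 3 (every listed pair touches it), so no matching can be larger.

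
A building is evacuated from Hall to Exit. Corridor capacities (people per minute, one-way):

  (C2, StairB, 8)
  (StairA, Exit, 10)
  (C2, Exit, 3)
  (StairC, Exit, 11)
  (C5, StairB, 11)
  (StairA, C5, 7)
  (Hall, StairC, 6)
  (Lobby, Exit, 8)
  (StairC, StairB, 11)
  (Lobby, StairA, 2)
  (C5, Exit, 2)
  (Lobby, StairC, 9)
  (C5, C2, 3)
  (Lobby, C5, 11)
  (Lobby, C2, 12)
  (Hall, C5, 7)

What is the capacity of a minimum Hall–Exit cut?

Augment Hall→C5→Exit: bottleneck 2, flow now 2.
Augment Hall→StairC→Exit: bottleneck 6, flow now 8.
Augment Hall→C5→C2→Exit: bottleneck 3, flow now 11.
No augmenting path remains; maximum flow = 11.
By max-flow min-cut, the minimum cut capacity equals the max flow.
In the residual graph, reachable from Hall: {Hall, C5, StairB}.
Min-cut edges: Hall→StairC (6), C5→C2 (3), C5→Exit (2); capacity 6 + 3 + 2 = 11.

11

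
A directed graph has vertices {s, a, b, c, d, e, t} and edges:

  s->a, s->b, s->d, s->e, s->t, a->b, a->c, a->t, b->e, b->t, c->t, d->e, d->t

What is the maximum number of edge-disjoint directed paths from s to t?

Assign every edge capacity 1; by Menger, the answer equals the max flow.
Path s→t (+1); total 1.
Path s→a→t (+1); total 2.
Path s→b→t (+1); total 3.
Path s→d→t (+1); total 4.
No residual s→t path; max flow = 4.
Certifying cut of size 4: {s→a, s→b, s→d, s→t}.

4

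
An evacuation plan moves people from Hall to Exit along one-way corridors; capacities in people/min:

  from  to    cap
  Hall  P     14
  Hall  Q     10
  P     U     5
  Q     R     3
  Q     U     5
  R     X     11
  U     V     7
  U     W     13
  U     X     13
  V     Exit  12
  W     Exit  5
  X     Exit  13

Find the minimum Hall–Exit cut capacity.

13

Augment Hall→P→U→V→Exit: bottleneck 5, flow now 5.
Augment Hall→Q→R→X→Exit: bottleneck 3, flow now 8.
Augment Hall→Q→U→V→Exit: bottleneck 2, flow now 10.
Augment Hall→Q→U→W→Exit: bottleneck 3, flow now 13.
No augmenting path remains; maximum flow = 13.
By max-flow min-cut, the minimum cut capacity equals the max flow.
In the residual graph, reachable from Hall: {Hall, P, Q}.
Min-cut edges: P→U (5), Q→R (3), Q→U (5); capacity 5 + 3 + 5 = 13.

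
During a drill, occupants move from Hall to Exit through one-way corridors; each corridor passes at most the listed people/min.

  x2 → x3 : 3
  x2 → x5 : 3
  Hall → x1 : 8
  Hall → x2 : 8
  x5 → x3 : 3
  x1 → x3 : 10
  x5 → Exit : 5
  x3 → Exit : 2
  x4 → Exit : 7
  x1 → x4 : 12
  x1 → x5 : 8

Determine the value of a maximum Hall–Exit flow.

13

Augment Hall→x1→x3→Exit: bottleneck 2, flow now 2.
Augment Hall→x1→x4→Exit: bottleneck 6, flow now 8.
Augment Hall→x2→x5→Exit: bottleneck 3, flow now 11.
Augment Hall→x2→x3→x1→x4→Exit: bottleneck 1, flow now 12. (uses reverse residual edge)
Augment Hall→x2→x3→x1→x5→Exit: bottleneck 1, flow now 13. (uses reverse residual edge)
No augmenting path remains; maximum flow = 13.
In the residual graph, reachable from Hall: {Hall, x2, x3}.
Min-cut edges: Hall→x1 (8), x2→x5 (3), x3→Exit (2); capacity 8 + 3 + 2 = 13.
This cut is saturated, so no flow can exceed 13.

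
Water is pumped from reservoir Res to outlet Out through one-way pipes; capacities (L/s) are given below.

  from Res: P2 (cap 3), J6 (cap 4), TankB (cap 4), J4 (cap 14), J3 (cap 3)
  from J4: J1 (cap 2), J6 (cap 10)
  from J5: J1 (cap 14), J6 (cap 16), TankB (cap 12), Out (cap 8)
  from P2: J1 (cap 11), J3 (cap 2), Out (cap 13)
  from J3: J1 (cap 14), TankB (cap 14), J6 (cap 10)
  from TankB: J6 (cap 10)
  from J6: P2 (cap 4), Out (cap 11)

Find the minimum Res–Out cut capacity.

18

Augment Res→P2→Out: bottleneck 3, flow now 3.
Augment Res→J6→Out: bottleneck 4, flow now 7.
Augment Res→J4→J6→Out: bottleneck 7, flow now 14.
Augment Res→J4→J6→P2→Out: bottleneck 3, flow now 17.
Augment Res→J3→J6→P2→Out: bottleneck 1, flow now 18.
No augmenting path remains; maximum flow = 18.
By max-flow min-cut, the minimum cut capacity equals the max flow.
In the residual graph, reachable from Res: {Res, J4, J3, TankB, J1, J6}.
Min-cut edges: Res→P2 (3), J6→P2 (4), J6→Out (11); capacity 3 + 4 + 11 = 18.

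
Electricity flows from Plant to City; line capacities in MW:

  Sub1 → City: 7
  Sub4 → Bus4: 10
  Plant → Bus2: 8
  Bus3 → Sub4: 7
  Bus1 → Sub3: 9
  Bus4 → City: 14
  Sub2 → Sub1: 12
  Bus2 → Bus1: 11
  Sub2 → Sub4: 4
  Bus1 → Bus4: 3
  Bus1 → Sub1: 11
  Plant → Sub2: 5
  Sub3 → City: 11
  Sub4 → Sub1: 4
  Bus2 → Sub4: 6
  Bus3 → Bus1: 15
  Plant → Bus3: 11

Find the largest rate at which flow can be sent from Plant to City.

24

Augment Plant→Sub2→Sub1→City: bottleneck 5, flow now 5.
Augment Plant→Bus3→Bus1→Sub3→City: bottleneck 9, flow now 14.
Augment Plant→Bus3→Bus1→Bus4→City: bottleneck 2, flow now 16.
Augment Plant→Bus2→Bus1→Bus4→City: bottleneck 1, flow now 17.
Augment Plant→Bus2→Bus1→Sub1→City: bottleneck 2, flow now 19.
Augment Plant→Bus2→Sub4→Bus4→City: bottleneck 5, flow now 24.
No augmenting path remains; maximum flow = 24.
In the residual graph, reachable from Plant: {Plant}.
Min-cut edges: Plant→Bus3 (11), Plant→Sub2 (5), Plant→Bus2 (8); capacity 11 + 5 + 8 = 24.
This cut is saturated, so no flow can exceed 24.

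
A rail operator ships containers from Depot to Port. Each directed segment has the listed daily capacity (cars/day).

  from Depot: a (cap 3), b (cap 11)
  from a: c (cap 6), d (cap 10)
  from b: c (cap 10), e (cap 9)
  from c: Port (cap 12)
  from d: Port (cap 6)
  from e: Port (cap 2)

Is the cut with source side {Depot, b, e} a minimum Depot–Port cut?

No — its capacity is 15, but the minimum cut has capacity 14.

Given cut capacity: 3 + 10 + 2 = 15.
Augment Depot→a→c→Port: bottleneck 3, flow now 3.
Augment Depot→b→c→Port: bottleneck 9, flow now 12.
Augment Depot→b→e→Port: bottleneck 2, flow now 14.
No augmenting path remains; maximum flow = 14.
In the residual graph, reachable from Depot: {Depot}.
Min-cut edges: Depot→a (3), Depot→b (11); capacity 3 + 11 = 14.
Cut capacity 15 exceeds the max flow 14, so it is not minimum.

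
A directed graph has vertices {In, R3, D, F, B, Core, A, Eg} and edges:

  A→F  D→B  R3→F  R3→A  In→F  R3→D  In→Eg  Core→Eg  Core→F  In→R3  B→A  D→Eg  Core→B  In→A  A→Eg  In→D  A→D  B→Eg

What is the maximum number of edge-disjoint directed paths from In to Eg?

4

Assign every edge capacity 1; by Menger, the answer equals the max flow.
Path In→Eg (+1); total 1.
Path In→D→Eg (+1); total 2.
Path In→A→Eg (+1); total 3.
Path In→R3→D→B→Eg (+1); total 4.
No residual In→Eg path; max flow = 4.
Certifying cut of size 4: {In→A, In→D, In→Eg, In→R3}.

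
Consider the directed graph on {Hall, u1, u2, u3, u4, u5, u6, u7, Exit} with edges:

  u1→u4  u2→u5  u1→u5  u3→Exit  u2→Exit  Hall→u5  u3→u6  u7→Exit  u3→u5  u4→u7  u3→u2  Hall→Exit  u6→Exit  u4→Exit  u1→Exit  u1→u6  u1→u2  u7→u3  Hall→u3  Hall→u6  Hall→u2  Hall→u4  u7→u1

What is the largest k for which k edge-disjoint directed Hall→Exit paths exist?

Assign every edge capacity 1; by Menger, the answer equals the max flow.
Path Hall→Exit (+1); total 1.
Path Hall→u2→Exit (+1); total 2.
Path Hall→u3→Exit (+1); total 3.
Path Hall→u4→Exit (+1); total 4.
Path Hall→u6→Exit (+1); total 5.
No residual Hall→Exit path; max flow = 5.
Certifying cut of size 5: {Hall→Exit, Hall→u2, Hall→u3, Hall→u4, Hall→u6}.

5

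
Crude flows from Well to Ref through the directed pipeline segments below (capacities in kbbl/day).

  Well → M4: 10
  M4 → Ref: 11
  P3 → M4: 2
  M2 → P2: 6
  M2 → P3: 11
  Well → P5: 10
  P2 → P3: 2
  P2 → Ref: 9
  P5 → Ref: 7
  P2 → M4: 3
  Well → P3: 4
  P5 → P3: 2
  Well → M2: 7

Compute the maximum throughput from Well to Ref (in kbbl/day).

24

Augment Well→P5→Ref: bottleneck 7, flow now 7.
Augment Well→M4→Ref: bottleneck 10, flow now 17.
Augment Well→M2→P2→Ref: bottleneck 6, flow now 23.
Augment Well→P3→M4→Ref: bottleneck 1, flow now 24.
No augmenting path remains; maximum flow = 24.
In the residual graph, reachable from Well: {Well, P5, M2, P3, M4}.
Min-cut edges: P5→Ref (7), M2→P2 (6), M4→Ref (11); capacity 7 + 6 + 11 = 24.
This cut is saturated, so no flow can exceed 24.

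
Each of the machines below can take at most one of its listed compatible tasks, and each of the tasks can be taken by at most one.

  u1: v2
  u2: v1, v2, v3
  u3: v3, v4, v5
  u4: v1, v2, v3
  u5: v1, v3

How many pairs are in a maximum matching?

4

Unit-capacity flow: source→left, listed edges, right→sink; max matching = max flow.
Augmenting path u1→v2 (+1); matched 1.
Augmenting path u2→v1 (+1); matched 2.
Augmenting path u3→v3 (+1); matched 3.
Augmenting path u4→v3→u3→v4 (+1); matched 4.
No augmenting path remains; maximum matching = 4.
König certificate: {u3, v1, v2, v3} is a vertex cover of size 4 (every listed pair touches it), so no matching can be larger.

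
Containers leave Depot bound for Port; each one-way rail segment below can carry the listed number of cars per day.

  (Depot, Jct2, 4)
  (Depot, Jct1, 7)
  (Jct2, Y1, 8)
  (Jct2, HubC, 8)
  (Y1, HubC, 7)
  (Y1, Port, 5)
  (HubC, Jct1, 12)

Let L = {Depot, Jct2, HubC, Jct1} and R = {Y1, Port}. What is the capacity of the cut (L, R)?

8

Edges leaving {Depot, Jct2, HubC, Jct1}: Jct2→Y1 (8).
Cut capacity = 8 = 8.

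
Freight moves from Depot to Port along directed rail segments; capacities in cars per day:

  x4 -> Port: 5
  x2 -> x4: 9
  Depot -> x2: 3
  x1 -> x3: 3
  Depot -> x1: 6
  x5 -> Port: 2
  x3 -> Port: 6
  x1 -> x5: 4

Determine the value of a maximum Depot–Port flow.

Augment Depot→x1→x3→Port: bottleneck 3, flow now 3.
Augment Depot→x1→x5→Port: bottleneck 2, flow now 5.
Augment Depot→x2→x4→Port: bottleneck 3, flow now 8.
No augmenting path remains; maximum flow = 8.
In the residual graph, reachable from Depot: {Depot, x1, x5}.
Min-cut edges: Depot→x2 (3), x1→x3 (3), x5→Port (2); capacity 3 + 3 + 2 = 8.
This cut is saturated, so no flow can exceed 8.

8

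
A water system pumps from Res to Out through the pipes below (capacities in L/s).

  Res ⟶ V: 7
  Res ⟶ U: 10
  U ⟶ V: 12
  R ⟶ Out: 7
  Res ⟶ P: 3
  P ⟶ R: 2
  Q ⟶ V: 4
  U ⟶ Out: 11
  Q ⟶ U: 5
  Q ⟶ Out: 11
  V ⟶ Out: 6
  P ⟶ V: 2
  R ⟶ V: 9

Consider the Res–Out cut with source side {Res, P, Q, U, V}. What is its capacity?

30

Edges leaving {Res, P, Q, U, V}: P→R (2), Q→Out (11), U→Out (11), V→Out (6).
Cut capacity = 2 + 11 + 11 + 6 = 30.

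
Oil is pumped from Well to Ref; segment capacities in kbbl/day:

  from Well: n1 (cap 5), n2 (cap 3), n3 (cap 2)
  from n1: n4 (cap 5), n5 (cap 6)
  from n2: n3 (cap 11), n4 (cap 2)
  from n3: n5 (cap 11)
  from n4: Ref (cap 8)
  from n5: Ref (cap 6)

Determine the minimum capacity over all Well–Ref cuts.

10

Augment Well→n1→n4→Ref: bottleneck 5, flow now 5.
Augment Well→n2→n4→Ref: bottleneck 2, flow now 7.
Augment Well→n3→n5→Ref: bottleneck 2, flow now 9.
Augment Well→n2→n3→n5→Ref: bottleneck 1, flow now 10.
No augmenting path remains; maximum flow = 10.
By max-flow min-cut, the minimum cut capacity equals the max flow.
In the residual graph, reachable from Well: {Well}.
Min-cut edges: Well→n1 (5), Well→n2 (3), Well→n3 (2); capacity 5 + 3 + 2 = 10.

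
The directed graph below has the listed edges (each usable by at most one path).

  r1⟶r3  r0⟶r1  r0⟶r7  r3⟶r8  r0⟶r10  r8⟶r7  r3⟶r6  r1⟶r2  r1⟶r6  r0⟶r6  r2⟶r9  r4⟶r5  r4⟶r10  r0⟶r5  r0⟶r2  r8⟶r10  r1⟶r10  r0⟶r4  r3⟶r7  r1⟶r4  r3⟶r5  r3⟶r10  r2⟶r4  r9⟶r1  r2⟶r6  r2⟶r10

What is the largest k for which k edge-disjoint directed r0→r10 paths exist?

Assign every edge capacity 1; by Menger, the answer equals the max flow.
Path r0→r10 (+1); total 1.
Path r0→r1→r10 (+1); total 2.
Path r0→r2→r10 (+1); total 3.
Path r0→r4→r10 (+1); total 4.
No residual r0→r10 path; max flow = 4.
Certifying cut of size 4: {r0→r1, r0→r10, r0→r2, r0→r4}.

4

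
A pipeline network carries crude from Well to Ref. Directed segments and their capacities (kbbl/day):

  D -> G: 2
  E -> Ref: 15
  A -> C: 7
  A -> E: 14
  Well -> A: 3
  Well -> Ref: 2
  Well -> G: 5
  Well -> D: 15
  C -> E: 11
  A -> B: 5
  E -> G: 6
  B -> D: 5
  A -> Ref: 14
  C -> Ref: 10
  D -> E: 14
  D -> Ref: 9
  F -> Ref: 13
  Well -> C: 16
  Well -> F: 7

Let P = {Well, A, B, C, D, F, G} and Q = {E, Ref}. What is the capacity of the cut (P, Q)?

87

Edges leaving {Well, A, B, C, D, F, G}: Well→Ref (2), A→E (14), A→Ref (14), C→E (11), C→Ref (10), D→E (14), D→Ref (9), F→Ref (13).
Cut capacity = 2 + 14 + 14 + 11 + 10 + 14 + 9 + 13 = 87.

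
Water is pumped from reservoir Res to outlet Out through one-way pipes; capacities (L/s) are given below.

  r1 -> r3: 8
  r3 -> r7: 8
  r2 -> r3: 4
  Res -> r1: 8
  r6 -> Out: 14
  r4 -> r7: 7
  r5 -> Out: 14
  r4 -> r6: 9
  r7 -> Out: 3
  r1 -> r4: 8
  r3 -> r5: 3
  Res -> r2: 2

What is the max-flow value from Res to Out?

Augment Res→r1→r3→r5→Out: bottleneck 3, flow now 3.
Augment Res→r1→r3→r7→Out: bottleneck 3, flow now 6.
Augment Res→r1→r4→r6→Out: bottleneck 2, flow now 8.
Augment Res→r2→r3→r1→r4→r6→Out: bottleneck 2, flow now 10. (uses reverse residual edge)
No augmenting path remains; maximum flow = 10.
In the residual graph, reachable from Res: {Res}.
Min-cut edges: Res→r1 (8), Res→r2 (2); capacity 8 + 2 = 10.
This cut is saturated, so no flow can exceed 10.

10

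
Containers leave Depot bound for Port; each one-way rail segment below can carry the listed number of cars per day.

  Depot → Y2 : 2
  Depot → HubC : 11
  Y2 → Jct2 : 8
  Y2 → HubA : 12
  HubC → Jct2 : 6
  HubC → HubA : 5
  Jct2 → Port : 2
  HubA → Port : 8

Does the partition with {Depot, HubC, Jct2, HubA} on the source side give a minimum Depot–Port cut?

Given cut capacity: 2 + 2 + 8 = 12.
Augment Depot→Y2→Jct2→Port: bottleneck 2, flow now 2.
Augment Depot→HubC→HubA→Port: bottleneck 5, flow now 7.
Augment Depot→HubC→Jct2→Y2→HubA→Port: bottleneck 2, flow now 9. (uses reverse residual edge)
No augmenting path remains; maximum flow = 9.
In the residual graph, reachable from Depot: {Depot, HubC, Jct2}.
Min-cut edges: Depot→Y2 (2), HubC→HubA (5), Jct2→Port (2); capacity 2 + 5 + 2 = 9.
Cut capacity 12 exceeds the max flow 9, so it is not minimum.

No — its capacity is 12, but the minimum cut has capacity 9.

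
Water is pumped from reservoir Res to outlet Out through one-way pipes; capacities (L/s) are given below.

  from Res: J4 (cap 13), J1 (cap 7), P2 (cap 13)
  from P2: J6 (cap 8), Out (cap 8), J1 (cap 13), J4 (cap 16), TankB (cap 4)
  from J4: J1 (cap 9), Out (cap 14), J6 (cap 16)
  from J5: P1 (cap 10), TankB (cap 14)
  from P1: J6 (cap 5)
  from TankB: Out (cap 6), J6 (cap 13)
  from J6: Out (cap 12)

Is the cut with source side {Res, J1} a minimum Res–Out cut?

Given cut capacity: 13 + 13 = 26.
Augment Res→P2→Out: bottleneck 8, flow now 8.
Augment Res→J4→Out: bottleneck 13, flow now 21.
Augment Res→P2→J4→Out: bottleneck 1, flow now 22.
Augment Res→P2→TankB→Out: bottleneck 4, flow now 26.
No augmenting path remains; maximum flow = 26.
Cut capacity 26 equals the max flow, so it is a minimum cut.

Yes — it is a minimum cut (capacity 26).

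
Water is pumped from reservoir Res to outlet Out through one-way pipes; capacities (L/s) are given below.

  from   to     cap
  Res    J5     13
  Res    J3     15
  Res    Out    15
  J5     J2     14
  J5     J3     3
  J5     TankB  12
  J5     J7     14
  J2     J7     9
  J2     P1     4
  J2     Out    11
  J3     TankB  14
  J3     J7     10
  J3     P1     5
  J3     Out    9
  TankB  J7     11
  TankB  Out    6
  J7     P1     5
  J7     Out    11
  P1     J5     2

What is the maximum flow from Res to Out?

Augment Res→Out: bottleneck 15, flow now 15.
Augment Res→J3→Out: bottleneck 9, flow now 24.
Augment Res→J5→J2→Out: bottleneck 11, flow now 35.
Augment Res→J5→TankB→Out: bottleneck 2, flow now 37.
Augment Res→J3→TankB→Out: bottleneck 4, flow now 41.
Augment Res→J3→J7→Out: bottleneck 2, flow now 43.
No augmenting path remains; maximum flow = 43.
In the residual graph, reachable from Res: {Res}.
Min-cut edges: Res→J5 (13), Res→J3 (15), Res→Out (15); capacity 13 + 15 + 15 = 43.
This cut is saturated, so no flow can exceed 43.

43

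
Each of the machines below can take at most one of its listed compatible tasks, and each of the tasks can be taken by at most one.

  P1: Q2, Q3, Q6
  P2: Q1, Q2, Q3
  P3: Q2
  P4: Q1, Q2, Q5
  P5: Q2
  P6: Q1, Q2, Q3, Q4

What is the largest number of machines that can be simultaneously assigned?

5

Unit-capacity flow: source→left, listed edges, right→sink; max matching = max flow.
Augmenting path P1→Q2 (+1); matched 1.
Augmenting path P2→Q1 (+1); matched 2.
Augmenting path P4→Q5 (+1); matched 3.
Augmenting path P6→Q3 (+1); matched 4.
Augmenting path P3→Q2→P1→Q6 (+1); matched 5.
No augmenting path remains; maximum matching = 5.
König certificate: {P1, P2, P4, P6, Q2} is a vertex cover of size 5 (every listed pair touches it), so no matching can be larger.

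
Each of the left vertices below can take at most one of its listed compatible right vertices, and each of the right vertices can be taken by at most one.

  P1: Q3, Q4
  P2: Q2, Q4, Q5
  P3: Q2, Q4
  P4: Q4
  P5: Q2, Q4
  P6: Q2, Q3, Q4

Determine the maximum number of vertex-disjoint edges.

4

Unit-capacity flow: source→left, listed edges, right→sink; max matching = max flow.
Augmenting path P1→Q3 (+1); matched 1.
Augmenting path P2→Q2 (+1); matched 2.
Augmenting path P3→Q4 (+1); matched 3.
Augmenting path P5→Q2→P2→Q5 (+1); matched 4.
No augmenting path remains; maximum matching = 4.
König certificate: {P2, Q2, Q3, Q4} is a vertex cover of size 4 (every listed pair touches it), so no matching can be larger.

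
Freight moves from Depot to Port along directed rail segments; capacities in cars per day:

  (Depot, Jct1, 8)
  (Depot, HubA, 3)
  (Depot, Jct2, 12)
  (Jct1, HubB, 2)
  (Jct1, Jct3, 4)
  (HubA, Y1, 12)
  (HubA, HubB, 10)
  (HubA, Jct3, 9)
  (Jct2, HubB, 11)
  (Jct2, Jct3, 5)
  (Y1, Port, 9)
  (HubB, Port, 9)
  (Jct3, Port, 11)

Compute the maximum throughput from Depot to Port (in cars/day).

Augment Depot→Jct1→HubB→Port: bottleneck 2, flow now 2.
Augment Depot→Jct1→Jct3→Port: bottleneck 4, flow now 6.
Augment Depot→HubA→Y1→Port: bottleneck 3, flow now 9.
Augment Depot→Jct2→HubB→Port: bottleneck 7, flow now 16.
Augment Depot→Jct2→Jct3→Port: bottleneck 5, flow now 21.
No augmenting path remains; maximum flow = 21.
In the residual graph, reachable from Depot: {Depot, Jct1}.
Min-cut edges: Depot→HubA (3), Depot→Jct2 (12), Jct1→HubB (2), Jct1→Jct3 (4); capacity 3 + 12 + 2 + 4 = 21.
This cut is saturated, so no flow can exceed 21.

21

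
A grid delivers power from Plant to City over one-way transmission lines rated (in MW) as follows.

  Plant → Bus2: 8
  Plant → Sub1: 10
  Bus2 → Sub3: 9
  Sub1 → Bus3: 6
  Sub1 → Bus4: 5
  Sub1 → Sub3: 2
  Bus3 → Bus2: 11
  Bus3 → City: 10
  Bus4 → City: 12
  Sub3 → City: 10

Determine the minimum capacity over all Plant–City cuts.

18

Augment Plant→Bus2→Sub3→City: bottleneck 8, flow now 8.
Augment Plant→Sub1→Bus3→City: bottleneck 6, flow now 14.
Augment Plant→Sub1→Bus4→City: bottleneck 4, flow now 18.
No augmenting path remains; maximum flow = 18.
By max-flow min-cut, the minimum cut capacity equals the max flow.
In the residual graph, reachable from Plant: {Plant}.
Min-cut edges: Plant→Bus2 (8), Plant→Sub1 (10); capacity 8 + 10 = 18.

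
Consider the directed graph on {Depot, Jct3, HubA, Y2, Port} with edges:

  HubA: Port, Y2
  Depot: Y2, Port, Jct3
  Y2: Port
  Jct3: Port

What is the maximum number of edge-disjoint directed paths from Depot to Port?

Assign every edge capacity 1; by Menger, the answer equals the max flow.
Path Depot→Port (+1); total 1.
Path Depot→Jct3→Port (+1); total 2.
Path Depot→Y2→Port (+1); total 3.
No residual Depot→Port path; max flow = 3.
Certifying cut of size 3: {Depot→Jct3, Depot→Port, Depot→Y2}.

3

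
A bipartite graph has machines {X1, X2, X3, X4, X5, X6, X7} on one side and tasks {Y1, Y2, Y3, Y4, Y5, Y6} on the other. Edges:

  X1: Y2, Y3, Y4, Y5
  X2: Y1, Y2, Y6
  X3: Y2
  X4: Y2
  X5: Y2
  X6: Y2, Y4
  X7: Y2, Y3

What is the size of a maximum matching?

5

Unit-capacity flow: source→left, listed edges, right→sink; max matching = max flow.
Augmenting path X1→Y2 (+1); matched 1.
Augmenting path X2→Y1 (+1); matched 2.
Augmenting path X6→Y4 (+1); matched 3.
Augmenting path X7→Y3 (+1); matched 4.
Augmenting path X3→Y2→X1→Y5 (+1); matched 5.
No augmenting path remains; maximum matching = 5.
König certificate: {X1, X2, X6, X7, Y2} is a vertex cover of size 5 (every listed pair touches it), so no matching can be larger.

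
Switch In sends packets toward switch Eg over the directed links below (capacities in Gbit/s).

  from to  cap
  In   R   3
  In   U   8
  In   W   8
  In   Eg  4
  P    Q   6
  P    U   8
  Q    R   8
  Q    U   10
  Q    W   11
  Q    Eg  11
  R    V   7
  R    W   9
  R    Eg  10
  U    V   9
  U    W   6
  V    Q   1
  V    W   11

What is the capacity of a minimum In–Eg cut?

Augment In→Eg: bottleneck 4, flow now 4.
Augment In→R→Eg: bottleneck 3, flow now 7.
Augment In→U→V→Q→Eg: bottleneck 1, flow now 8.
No augmenting path remains; maximum flow = 8.
By max-flow min-cut, the minimum cut capacity equals the max flow.
In the residual graph, reachable from In: {In, U, V, W}.
Min-cut edges: In→R (3), In→Eg (4), V→Q (1); capacity 3 + 4 + 1 = 8.

8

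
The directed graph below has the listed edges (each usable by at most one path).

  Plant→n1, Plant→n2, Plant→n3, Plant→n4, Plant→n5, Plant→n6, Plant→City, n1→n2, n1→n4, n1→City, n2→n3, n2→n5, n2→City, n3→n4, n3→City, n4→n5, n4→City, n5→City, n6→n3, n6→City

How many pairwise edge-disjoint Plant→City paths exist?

Assign every edge capacity 1; by Menger, the answer equals the max flow.
Path Plant→City (+1); total 1.
Path Plant→n1→City (+1); total 2.
Path Plant→n2→City (+1); total 3.
Path Plant→n3→City (+1); total 4.
Path Plant→n4→City (+1); total 5.
Path Plant→n5→City (+1); total 6.
Path Plant→n6→City (+1); total 7.
No residual Plant→City path; max flow = 7.
Certifying cut of size 7: {Plant→City, Plant→n1, Plant→n2, Plant→n3, Plant→n4, Plant→n5, Plant→n6}.

7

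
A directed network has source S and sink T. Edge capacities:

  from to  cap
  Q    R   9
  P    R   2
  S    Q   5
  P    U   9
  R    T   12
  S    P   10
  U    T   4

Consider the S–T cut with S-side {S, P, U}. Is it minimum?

Yes — it is a minimum cut (capacity 11).

Given cut capacity: 5 + 2 + 4 = 11.
Augment S→P→R→T: bottleneck 2, flow now 2.
Augment S→P→U→T: bottleneck 4, flow now 6.
Augment S→Q→R→T: bottleneck 5, flow now 11.
No augmenting path remains; maximum flow = 11.
Cut capacity 11 equals the max flow, so it is a minimum cut.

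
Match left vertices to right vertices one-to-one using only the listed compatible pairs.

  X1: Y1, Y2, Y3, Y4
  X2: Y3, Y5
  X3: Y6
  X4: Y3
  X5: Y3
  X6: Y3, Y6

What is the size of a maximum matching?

4

Unit-capacity flow: source→left, listed edges, right→sink; max matching = max flow.
Augmenting path X1→Y1 (+1); matched 1.
Augmenting path X2→Y3 (+1); matched 2.
Augmenting path X3→Y6 (+1); matched 3.
Augmenting path X4→Y3→X2→Y5 (+1); matched 4.
No augmenting path remains; maximum matching = 4.
König certificate: {X1, X2, Y3, Y6} is a vertex cover of size 4 (every listed pair touches it), so no matching can be larger.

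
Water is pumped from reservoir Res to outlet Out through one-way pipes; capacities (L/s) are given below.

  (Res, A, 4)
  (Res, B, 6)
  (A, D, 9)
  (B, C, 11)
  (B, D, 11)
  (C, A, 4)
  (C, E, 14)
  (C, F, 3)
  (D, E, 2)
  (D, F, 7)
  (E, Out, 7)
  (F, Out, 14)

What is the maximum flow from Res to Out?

10

Augment Res→A→D→E→Out: bottleneck 2, flow now 2.
Augment Res→A→D→F→Out: bottleneck 2, flow now 4.
Augment Res→B→C→E→Out: bottleneck 5, flow now 9.
Augment Res→B→C→F→Out: bottleneck 1, flow now 10.
No augmenting path remains; maximum flow = 10.
In the residual graph, reachable from Res: {Res}.
Min-cut edges: Res→A (4), Res→B (6); capacity 4 + 6 = 10.
This cut is saturated, so no flow can exceed 10.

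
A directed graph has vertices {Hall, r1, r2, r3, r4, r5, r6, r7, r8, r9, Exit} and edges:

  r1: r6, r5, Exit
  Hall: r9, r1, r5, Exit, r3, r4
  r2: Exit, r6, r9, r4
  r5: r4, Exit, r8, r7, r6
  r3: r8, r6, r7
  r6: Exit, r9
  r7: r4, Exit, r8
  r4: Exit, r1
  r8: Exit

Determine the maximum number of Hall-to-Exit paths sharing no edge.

5

Assign every edge capacity 1; by Menger, the answer equals the max flow.
Path Hall→Exit (+1); total 1.
Path Hall→r1→Exit (+1); total 2.
Path Hall→r4→Exit (+1); total 3.
Path Hall→r5→Exit (+1); total 4.
Path Hall→r3→r6→Exit (+1); total 5.
No residual Hall→Exit path; max flow = 5.
Certifying cut of size 5: {Hall→Exit, Hall→r1, Hall→r3, Hall→r4, Hall→r5}.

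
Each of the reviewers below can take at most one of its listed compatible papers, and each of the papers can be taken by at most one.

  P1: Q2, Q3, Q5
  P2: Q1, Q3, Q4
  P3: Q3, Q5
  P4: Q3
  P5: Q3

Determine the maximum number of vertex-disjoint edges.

Unit-capacity flow: source→left, listed edges, right→sink; max matching = max flow.
Augmenting path P1→Q2 (+1); matched 1.
Augmenting path P2→Q1 (+1); matched 2.
Augmenting path P3→Q3 (+1); matched 3.
Augmenting path P4→Q3→P3→Q5 (+1); matched 4.
No augmenting path remains; maximum matching = 4.
König certificate: {P1, P2, P3, Q3} is a vertex cover of size 4 (every listed pair touches it), so no matching can be larger.

4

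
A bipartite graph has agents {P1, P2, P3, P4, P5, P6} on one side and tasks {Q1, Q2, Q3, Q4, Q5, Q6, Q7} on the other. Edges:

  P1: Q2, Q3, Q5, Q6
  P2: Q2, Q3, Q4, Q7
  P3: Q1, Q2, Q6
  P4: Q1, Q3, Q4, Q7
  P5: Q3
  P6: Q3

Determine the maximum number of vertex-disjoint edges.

5

Unit-capacity flow: source→left, listed edges, right→sink; max matching = max flow.
Augmenting path P1→Q2 (+1); matched 1.
Augmenting path P2→Q3 (+1); matched 2.
Augmenting path P3→Q1 (+1); matched 3.
Augmenting path P4→Q4 (+1); matched 4.
Augmenting path P5→Q3→P2→Q7 (+1); matched 5.
No augmenting path remains; maximum matching = 5.
König certificate: {P1, P2, P3, P4, Q3} is a vertex cover of size 5 (every listed pair touches it), so no matching can be larger.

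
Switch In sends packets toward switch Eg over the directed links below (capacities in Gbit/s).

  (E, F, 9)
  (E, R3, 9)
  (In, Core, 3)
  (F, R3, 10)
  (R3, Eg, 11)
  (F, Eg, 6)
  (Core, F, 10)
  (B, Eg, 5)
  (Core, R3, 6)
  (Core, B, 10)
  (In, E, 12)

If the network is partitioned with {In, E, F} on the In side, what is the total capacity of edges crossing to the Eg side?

28

Edges leaving {In, E, F}: In→Core (3), E→R3 (9), F→R3 (10), F→Eg (6).
Cut capacity = 3 + 9 + 10 + 6 = 28.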